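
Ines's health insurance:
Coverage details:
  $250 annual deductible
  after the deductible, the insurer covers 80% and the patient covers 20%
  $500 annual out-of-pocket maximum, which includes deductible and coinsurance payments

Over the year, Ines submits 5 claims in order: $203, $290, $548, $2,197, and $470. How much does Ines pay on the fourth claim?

Claim 1 ($203): entire amount goes to the deductible. Patient owes $203 (running OOP $203).
Claim 2 ($290): deductible takes $47, $243 remains; 20% of $243 = $48.60. Cost to patient: $95.60. OOP to date $298.60.
Claim 3 ($548): deductible met; 20% of $548 = $109.60. Cost to patient: $109.60. OOP to date $408.20.
Claim 4 ($2,197): deductible already satisfied, so patient's share is 20% × $2,197 = $439.40. OOP would hit $847.60 > $500, so the cap limits the patient to $500 − $408.20 = $91.80.

$91.80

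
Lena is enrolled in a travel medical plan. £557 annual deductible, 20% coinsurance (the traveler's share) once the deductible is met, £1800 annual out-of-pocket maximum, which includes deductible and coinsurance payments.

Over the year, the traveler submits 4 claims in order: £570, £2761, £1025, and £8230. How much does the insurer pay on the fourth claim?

#1 (£570): £557 finishes the deductible; £13 goes to coinsurance; traveler's 20% is £2.60. Traveler pays £559.60; OOP now £559.60. Plan pays £570 − £559.60 = £10.40.
#2 (£2761): deductible already satisfied, so traveler's share is 20% × £2761 = £552.20. Cost to traveler: £552.20. OOP to date £1111.80. Plan pays £2761 − £552.20 = £2208.80.
#3 (£1025): deductible met; 20% of £1025 = £205. Cost to traveler: £205. OOP to date £1316.80. Insurer: £1025 − £205 = £820.
#4 (£8230): deductible met; 20% of £8230 = £1646. OOP would hit £2962.80 > £1800, so the cap limits the traveler to £1800 − £1316.80 = £483.20. Plan pays £8230 − £483.20 = £7746.80.

£7746.80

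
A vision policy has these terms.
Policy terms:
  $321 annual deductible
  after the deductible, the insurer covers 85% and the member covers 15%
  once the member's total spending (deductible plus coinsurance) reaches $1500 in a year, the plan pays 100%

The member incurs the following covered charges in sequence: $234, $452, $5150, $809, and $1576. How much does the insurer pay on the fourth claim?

$687.65

Bill 1, $234: entire amount goes to the deductible. Member owes $234 (running OOP $234). Plan pays $234 − $234 = $0.
Bill 2, $452: deductible takes $87, $365 remains; coinsurance $365 × 15% = $54.75. Cost to member: $141.75. OOP to date $375.75. Plan pays $452 − $141.75 = $310.25.
Bill 3, $5150: 15% coinsurance on $5150 = $772.50. Member owes $772.50 (running OOP $1148.25). Plan pays $5150 − $772.50 = $4377.50.
Bill 4, $809: 15% coinsurance on $809 = $121.35. Cost to member: $121.35. OOP to date $1269.60. Insurer: $809 − $121.35 = $687.65.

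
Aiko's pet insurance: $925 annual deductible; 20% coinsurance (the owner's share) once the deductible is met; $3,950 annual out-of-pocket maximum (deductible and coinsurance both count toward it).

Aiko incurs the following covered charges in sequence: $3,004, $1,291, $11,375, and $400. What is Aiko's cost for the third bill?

$2,275

Bill 1, $3,004: $925 finishes the deductible; $2,079 goes to coinsurance; coinsurance $2,079 × 20% = $415.80. Owner owes $1,340.80 (running OOP $1,340.80).
Bill 2, $1,291: 20% coinsurance on $1,291 = $258.20. Owner owes $258.20 (running OOP $1,599).
Bill 3, $11,375: deductible met; 20% of $11,375 = $2,275. Cost to owner: $2,275. OOP to date $3,874.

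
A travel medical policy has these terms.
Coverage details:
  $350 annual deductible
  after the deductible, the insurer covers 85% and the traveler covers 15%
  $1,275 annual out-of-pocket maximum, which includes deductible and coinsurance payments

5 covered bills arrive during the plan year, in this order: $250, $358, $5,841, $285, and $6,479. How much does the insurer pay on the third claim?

#1 ($250): entire amount goes to the deductible. Traveler pays $250; OOP now $250. Insurer: $250 − $250 = $0.
#2 ($358): $100 to deductible, leaving $258; traveler's 15% is $38.70. Traveler pays $138.70; OOP now $388.70. Insurer: $358 − $138.70 = $219.30.
#3 ($5,841): deductible already satisfied, so traveler's share is 15% × $5,841 = $876.15. Traveler pays $876.15; OOP now $1,264.85. Insurer: $5,841 − $876.15 = $4,964.85.

$4,964.85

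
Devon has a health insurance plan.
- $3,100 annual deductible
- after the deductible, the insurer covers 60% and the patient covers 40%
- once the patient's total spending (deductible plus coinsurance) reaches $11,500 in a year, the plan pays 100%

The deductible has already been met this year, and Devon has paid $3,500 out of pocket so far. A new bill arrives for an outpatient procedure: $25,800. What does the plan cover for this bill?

$17,800

The deductible is already satisfied, so the full bill goes to coinsurance.
Patient's 40% share of $25,800 is $10,320.
Adding $10,320 to the $3,500 already spent would give $13,820, which exceeds the $11,500 cap; the patient pays just $11,500 − $3,500 = $8,000.
Insurer pays the balance: $25,800 − $8,000 = $17,800.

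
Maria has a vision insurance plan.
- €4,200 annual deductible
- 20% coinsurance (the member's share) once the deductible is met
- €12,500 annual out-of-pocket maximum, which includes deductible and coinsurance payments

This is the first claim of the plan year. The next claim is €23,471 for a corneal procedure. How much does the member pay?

Nothing has been paid toward the €4,200 deductible, so the first €4,200 of this charge is applied there.
The remaining €19,271 (= €23,471 − €4,200) moves to coinsurance.
Member's 20% share of €19,271 is €3,854.20.
So the member owes €4,200 + €3,854.20 = €8,054.20 before any cap.
Cumulative spending €0 + €8,054.20 = €8,054.20 stays under the €12,500 maximum.

€8,054.20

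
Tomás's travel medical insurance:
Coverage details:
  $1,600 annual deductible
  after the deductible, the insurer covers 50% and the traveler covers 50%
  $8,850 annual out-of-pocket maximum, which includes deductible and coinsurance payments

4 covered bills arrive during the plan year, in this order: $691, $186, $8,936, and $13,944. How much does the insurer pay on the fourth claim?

$10,800.50

Claim 1 — $691: entire amount goes to the deductible. Traveler pays $691; OOP now $691. Insurer: $691 − $691 = $0.
Claim 2 — $186: fully absorbed by the deductible. Traveler owes $186 (running OOP $877). Plan pays $186 − $186 = $0.
Claim 3 — $8,936: deductible takes $723, $8,213 remains; 50% of $8,213 = $4,106.50. Traveler pays $4,829.50; OOP now $5,706.50. Plan pays $8,936 − $4,829.50 = $4,106.50.
Claim 4 — $13,944: deductible met; 50% of $13,944 = $6,972. That would push OOP to $12,678.50, over the $8,850 cap, so traveler pays $8,850 − $5,706.50 = $3,143.50. Plan pays $13,944 − $3,143.50 = $10,800.50.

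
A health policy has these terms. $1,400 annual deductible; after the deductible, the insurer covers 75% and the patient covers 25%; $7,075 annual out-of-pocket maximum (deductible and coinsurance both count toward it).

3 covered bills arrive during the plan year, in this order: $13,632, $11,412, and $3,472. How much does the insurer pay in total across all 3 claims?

Claim 1 — $13,632: deductible takes $1,400, $12,232 remains; coinsurance $12,232 × 25% = $3,058. Patient owes $4,458 (running OOP $4,458). Plan pays $13,632 − $4,458 = $9,174.
Claim 2 — $11,412: 25% coinsurance on $11,412 = $2,853. Adding that to $4,458 gives $7,311, past the $7,075 cap; patient pays only $7,075 − $4,458 = $2,617. Insurer: $11,412 − $2,617 = $8,795.
Claim 3 — $3,472: 25% coinsurance on $3,472 = $868. Adding that to $7,075 gives $7,943, past the $7,075 cap; patient pays only $7,075 − $7,075 = $0. Plan pays $3,472 − $0 = $3,472.
Insurer total: $9,174 + $8,795 + $3,472 = $21,441.

$21,441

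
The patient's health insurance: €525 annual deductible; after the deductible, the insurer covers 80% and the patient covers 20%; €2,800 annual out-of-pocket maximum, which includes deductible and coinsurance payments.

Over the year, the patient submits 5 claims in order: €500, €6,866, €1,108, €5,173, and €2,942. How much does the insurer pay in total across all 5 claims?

Claim 1 (€500): fully absorbed by the deductible. Patient owes €500 (running OOP €500). Insurer: €500 − €500 = €0.
Claim 2 (€6,866): €25 to deductible, leaving €6,841; patient's 20% is €1,368.20. Cost to patient: €1,393.20. OOP to date €1,893.20. Plan pays €6,866 − €1,393.20 = €5,472.80.
Claim 3 (€1,108): deductible already satisfied, so patient's share is 20% × €1,108 = €221.60. Cost to patient: €221.60. OOP to date €2,114.80. Insurer: €1,108 − €221.60 = €886.40.
Claim 4 (€5,173): deductible already satisfied, so patient's share is 20% × €5,173 = €1,034.60. OOP would hit €3,149.40 > €2,800, so the cap limits the patient to €2,800 − €2,114.80 = €685.20. Insurer: €5,173 − €685.20 = €4,487.80.
Claim 5 (€2,942): deductible already satisfied, so patient's share is 20% × €2,942 = €588.40. OOP would hit €3,388.40 > €2,800, so the cap limits the patient to €2,800 − €2,800 = €0. Plan pays €2,942 − €0 = €2,942.
Insurer total = bills − patient's total = €16,589 − €2,800 = €13,789.

€13,789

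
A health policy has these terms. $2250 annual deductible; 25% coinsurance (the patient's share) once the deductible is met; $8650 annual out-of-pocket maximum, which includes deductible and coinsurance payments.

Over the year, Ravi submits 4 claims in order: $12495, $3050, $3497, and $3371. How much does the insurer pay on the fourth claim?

$2528.25

Claim 1 — $12495: $2250 finishes the deductible; $10245 goes to coinsurance; coinsurance $10245 × 25% = $2561.25. Patient pays $4811.25; OOP now $4811.25. Insurer: $12495 − $4811.25 = $7683.75.
Claim 2 — $3050: deductible already satisfied, so patient's share is 25% × $3050 = $762.50. Patient pays $762.50; OOP now $5573.75. Plan pays $3050 − $762.50 = $2287.50.
Claim 3 — $3497: deductible already satisfied, so patient's share is 25% × $3497 = $874.25. Patient owes $874.25 (running OOP $6448). Insurer: $3497 − $874.25 = $2622.75.
Claim 4 — $3371: deductible already satisfied, so patient's share is 25% × $3371 = $842.75. Patient owes $842.75 (running OOP $7290.75). Plan pays $3371 − $842.75 = $2528.25.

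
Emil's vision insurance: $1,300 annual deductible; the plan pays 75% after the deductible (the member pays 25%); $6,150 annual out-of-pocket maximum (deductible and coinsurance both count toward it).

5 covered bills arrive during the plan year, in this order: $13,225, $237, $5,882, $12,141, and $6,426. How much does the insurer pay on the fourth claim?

#1 ($13,225): $1,300 finishes the deductible; $11,925 goes to coinsurance; coinsurance $11,925 × 25% = $2,981.25. Member pays $4,281.25; OOP now $4,281.25. Insurer: $13,225 − $4,281.25 = $8,943.75.
#2 ($237): deductible already satisfied, so member's share is 25% × $237 = $59.25. Member pays $59.25; OOP now $4,340.50. Insurer: $237 − $59.25 = $177.75.
#3 ($5,882): 25% coinsurance on $5,882 = $1,470.50. Member pays $1,470.50; OOP now $5,811. Plan pays $5,882 − $1,470.50 = $4,411.50.
#4 ($12,141): deductible met; 25% of $12,141 = $3,035.25. Adding that to $5,811 gives $8,846.25, past the $6,150 cap; member pays only $6,150 − $5,811 = $339. Insurer: $12,141 − $339 = $11,802.

$11,802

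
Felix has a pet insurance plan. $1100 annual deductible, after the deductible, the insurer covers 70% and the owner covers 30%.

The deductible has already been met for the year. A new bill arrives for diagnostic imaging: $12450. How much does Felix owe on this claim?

$3735

With the deductible met, the entire $12450 is subject to coinsurance.
30% of $12450 = $3735 falls to the owner.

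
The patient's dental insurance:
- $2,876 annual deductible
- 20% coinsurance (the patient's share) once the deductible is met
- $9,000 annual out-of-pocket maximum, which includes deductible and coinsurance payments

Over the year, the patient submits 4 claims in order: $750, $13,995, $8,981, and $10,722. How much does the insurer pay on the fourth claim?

Bill 1, $750: fully absorbed by the deductible. Cost to patient: $750. OOP to date $750. Plan pays $750 − $750 = $0.
Bill 2, $13,995: $2,126 finishes the deductible; $11,869 goes to coinsurance; coinsurance $11,869 × 20% = $2,373.80. Cost to patient: $4,499.80. OOP to date $5,249.80. Plan pays $13,995 − $4,499.80 = $9,495.20.
Bill 3, $8,981: 20% coinsurance on $8,981 = $1,796.20. Patient owes $1,796.20 (running OOP $7,046). Plan pays $8,981 − $1,796.20 = $7,184.80.
Bill 4, $10,722: 20% coinsurance on $10,722 = $2,144.40. OOP would hit $9,190.40 > $9,000, so the cap limits the patient to $9,000 − $7,046 = $1,954. Insurer: $10,722 − $1,954 = $8,768.

$8,768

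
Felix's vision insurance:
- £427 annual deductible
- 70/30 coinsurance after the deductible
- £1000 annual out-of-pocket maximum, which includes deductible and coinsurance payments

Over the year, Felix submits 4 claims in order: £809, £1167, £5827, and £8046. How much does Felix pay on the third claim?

£108.30

Claim 1 (£809): £427 finishes the deductible; £382 goes to coinsurance; member's 30% is £114.60. Member pays £541.60; OOP now £541.60.
Claim 2 (£1167): deductible already satisfied, so member's share is 30% × £1167 = £350.10. Member owes £350.10 (running OOP £891.70).
Claim 3 (£5827): 30% coinsurance on £5827 = £1748.10. Adding that to £891.70 gives £2639.80, past the £1000 cap; member pays only £1000 − £891.70 = £108.30.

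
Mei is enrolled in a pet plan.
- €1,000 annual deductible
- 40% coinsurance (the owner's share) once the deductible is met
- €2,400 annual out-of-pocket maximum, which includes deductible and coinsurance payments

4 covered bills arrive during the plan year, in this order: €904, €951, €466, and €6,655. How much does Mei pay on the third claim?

€186.40

Bill 1, €904: fully absorbed by the deductible. Owner owes €904 (running OOP €904).
Bill 2, €951: €96 to deductible, leaving €855; 40% of €855 = €342. Cost to owner: €438. OOP to date €1,342.
Bill 3, €466: deductible already satisfied, so owner's share is 40% × €466 = €186.40. Owner owes €186.40 (running OOP €1,528.40).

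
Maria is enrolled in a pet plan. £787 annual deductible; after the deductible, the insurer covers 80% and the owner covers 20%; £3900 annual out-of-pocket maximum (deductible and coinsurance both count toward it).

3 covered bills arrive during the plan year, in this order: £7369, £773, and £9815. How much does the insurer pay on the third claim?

Claim 1 — £7369: deductible takes £787, £6582 remains; owner's 20% is £1316.40. Cost to owner: £2103.40. OOP to date £2103.40. Plan pays £7369 − £2103.40 = £5265.60.
Claim 2 — £773: 20% coinsurance on £773 = £154.60. Cost to owner: £154.60. OOP to date £2258. Insurer: £773 − £154.60 = £618.40.
Claim 3 — £9815: deductible met; 20% of £9815 = £1963. Adding that to £2258 gives £4221, past the £3900 cap; owner pays only £3900 − £2258 = £1642. Insurer: £9815 − £1642 = £8173.

£8173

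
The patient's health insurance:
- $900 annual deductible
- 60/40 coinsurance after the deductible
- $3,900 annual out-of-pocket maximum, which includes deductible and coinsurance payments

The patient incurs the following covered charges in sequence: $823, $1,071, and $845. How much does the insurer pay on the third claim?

#1 ($823): entire amount goes to the deductible. Cost to patient: $823. OOP to date $823. Plan pays $823 − $823 = $0.
#2 ($1,071): deductible takes $77, $994 remains; 40% of $994 = $397.60. Patient pays $474.60; OOP now $1,297.60. Plan pays $1,071 − $474.60 = $596.40.
#3 ($845): deductible met; 40% of $845 = $338. Patient pays $338; OOP now $1,635.60. Plan pays $845 − $338 = $507.

$507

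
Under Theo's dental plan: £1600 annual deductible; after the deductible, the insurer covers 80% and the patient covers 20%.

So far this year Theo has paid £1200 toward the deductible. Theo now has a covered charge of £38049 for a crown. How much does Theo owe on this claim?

£7929.80

£1200 of the £1600 deductible is already met, leaving £400.
The remaining £37649 (= £38049 − £400) moves to coinsurance.
20% of £37649 = £7529.80 falls to the patient.
So the patient owes £400 + £7529.80 = £7929.80.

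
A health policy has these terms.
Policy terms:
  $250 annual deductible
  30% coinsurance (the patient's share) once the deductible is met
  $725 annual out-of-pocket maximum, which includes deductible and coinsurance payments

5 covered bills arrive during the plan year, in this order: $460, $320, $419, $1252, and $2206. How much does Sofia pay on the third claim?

Claim 1 — $460: $250 finishes the deductible; $210 goes to coinsurance; 30% of $210 = $63. Patient pays $313; OOP now $313.
Claim 2 — $320: deductible met; 30% of $320 = $96. Cost to patient: $96. OOP to date $409.
Claim 3 — $419: deductible met; 30% of $419 = $125.70. Cost to patient: $125.70. OOP to date $534.70.

$125.70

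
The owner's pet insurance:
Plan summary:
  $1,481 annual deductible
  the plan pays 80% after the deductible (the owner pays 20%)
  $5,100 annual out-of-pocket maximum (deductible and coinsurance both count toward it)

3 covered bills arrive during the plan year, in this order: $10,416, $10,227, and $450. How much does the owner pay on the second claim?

#1 ($10,416): deductible takes $1,481, $8,935 remains; coinsurance $8,935 × 20% = $1,787. Owner pays $3,268; OOP now $3,268.
#2 ($10,227): deductible met; 20% of $10,227 = $2,045.40. Adding that to $3,268 gives $5,313.40, past the $5,100 cap; owner pays only $5,100 − $3,268 = $1,832.

$1,832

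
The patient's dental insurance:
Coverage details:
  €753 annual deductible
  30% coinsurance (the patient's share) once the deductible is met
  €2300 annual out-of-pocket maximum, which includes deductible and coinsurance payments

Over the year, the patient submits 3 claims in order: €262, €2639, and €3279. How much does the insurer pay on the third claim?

Bill 1, €262: fully absorbed by the deductible. Patient owes €262 (running OOP €262). Insurer: €262 − €262 = €0.
Bill 2, €2639: €491 to deductible, leaving €2148; patient's 30% is €644.40. Patient owes €1135.40 (running OOP €1397.40). Plan pays €2639 − €1135.40 = €1503.60.
Bill 3, €3279: 30% coinsurance on €3279 = €983.70. That would push OOP to €2381.10, over the €2300 cap, so patient pays €2300 − €1397.40 = €902.60. Plan pays €3279 − €902.60 = €2376.40.

€2376.40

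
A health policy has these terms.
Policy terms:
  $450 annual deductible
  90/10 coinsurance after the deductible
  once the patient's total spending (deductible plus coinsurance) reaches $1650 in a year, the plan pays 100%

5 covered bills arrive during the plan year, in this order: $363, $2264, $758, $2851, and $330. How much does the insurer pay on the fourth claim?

$2565.90

Claim 1 — $363: all of it applies to the deductible. Patient pays $363; OOP now $363. Plan pays $363 − $363 = $0.
Claim 2 — $2264: deductible takes $87, $2177 remains; patient's 10% is $217.70. Patient pays $304.70; OOP now $667.70. Plan pays $2264 − $304.70 = $1959.30.
Claim 3 — $758: 10% coinsurance on $758 = $75.80. Cost to patient: $75.80. OOP to date $743.50. Plan pays $758 − $75.80 = $682.20.
Claim 4 — $2851: 10% coinsurance on $2851 = $285.10. Patient pays $285.10; OOP now $1028.60. Insurer: $2851 − $285.10 = $2565.90.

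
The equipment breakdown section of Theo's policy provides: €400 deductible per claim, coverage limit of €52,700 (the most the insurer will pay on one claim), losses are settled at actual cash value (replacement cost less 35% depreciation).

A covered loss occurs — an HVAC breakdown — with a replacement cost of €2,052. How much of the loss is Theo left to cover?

Depreciate 35%: the covered value is €2,052 × 0.65 = €1,333.80.
Less the €400 deductible: €1,333.80 − €400 = €933.80.
€933.80 is within the €52,700 limit, so the insurer pays €933.80.
Business owner's share is the uncovered remainder: €2,052 − €933.80 = €1,118.20.

€1,118.20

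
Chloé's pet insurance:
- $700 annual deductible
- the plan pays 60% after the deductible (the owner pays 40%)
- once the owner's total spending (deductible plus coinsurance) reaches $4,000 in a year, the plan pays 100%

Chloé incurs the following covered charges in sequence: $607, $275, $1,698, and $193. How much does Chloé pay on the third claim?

Bill 1, $607: entire amount goes to the deductible. Cost to owner: $607. OOP to date $607.
Bill 2, $275: deductible takes $93, $182 remains; coinsurance $182 × 40% = $72.80. Cost to owner: $165.80. OOP to date $772.80.
Bill 3, $1,698: 40% coinsurance on $1,698 = $679.20. Cost to owner: $679.20. OOP to date $1,452.

$679.20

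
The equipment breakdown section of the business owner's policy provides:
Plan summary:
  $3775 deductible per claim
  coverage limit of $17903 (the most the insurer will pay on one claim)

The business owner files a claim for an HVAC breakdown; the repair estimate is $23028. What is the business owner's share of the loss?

$5125

Less the $3775 deductible: $23028 − $3775 = $19253.
The $17903 per-incident cap binds; insurer pays $17903.
Out of pocket: $23028 − $17903 = $5125.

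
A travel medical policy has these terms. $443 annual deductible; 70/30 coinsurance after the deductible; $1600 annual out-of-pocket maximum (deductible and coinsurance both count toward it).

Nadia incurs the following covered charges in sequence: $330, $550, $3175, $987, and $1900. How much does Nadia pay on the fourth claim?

Claim 1 ($330): entire amount goes to the deductible. Traveler pays $330; OOP now $330.
Claim 2 ($550): $113 to deductible, leaving $437; traveler's 30% is $131.10. Traveler pays $244.10; OOP now $574.10.
Claim 3 ($3175): deductible met; 30% of $3175 = $952.50. Traveler pays $952.50; OOP now $1526.60.
Claim 4 ($987): deductible already satisfied, so traveler's share is 30% × $987 = $296.10. OOP would hit $1822.70 > $1600, so the cap limits the traveler to $1600 − $1526.60 = $73.40.

$73.40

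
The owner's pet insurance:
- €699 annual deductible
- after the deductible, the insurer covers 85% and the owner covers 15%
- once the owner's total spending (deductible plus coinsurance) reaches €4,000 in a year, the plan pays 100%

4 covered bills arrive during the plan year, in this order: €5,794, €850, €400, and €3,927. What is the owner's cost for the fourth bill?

Claim 1 — €5,794: deductible takes €699, €5,095 remains; coinsurance €5,095 × 15% = €764.25. Cost to owner: €1,463.25. OOP to date €1,463.25.
Claim 2 — €850: deductible already satisfied, so owner's share is 15% × €850 = €127.50. Owner owes €127.50 (running OOP €1,590.75).
Claim 3 — €400: deductible already satisfied, so owner's share is 15% × €400 = €60. Owner owes €60 (running OOP €1,650.75).
Claim 4 — €3,927: 15% coinsurance on €3,927 = €589.05. Owner pays €589.05; OOP now €2,239.80.

€589.05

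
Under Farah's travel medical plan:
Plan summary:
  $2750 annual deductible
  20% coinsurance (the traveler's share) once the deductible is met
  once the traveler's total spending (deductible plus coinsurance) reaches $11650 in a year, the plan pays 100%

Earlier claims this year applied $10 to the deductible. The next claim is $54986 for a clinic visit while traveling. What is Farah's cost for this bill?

Deductible still to meet: $2750 − $10 = $2740.
The remaining $52246 (= $54986 − $2740) moves to coinsurance.
20% of $52246 = $10449.20 falls to the traveler.
So the traveler owes $2740 + $10449.20 = $13189.20 before any cap.
Adding $13189.20 to the $10 already spent would give $13199.20, which exceeds the $11650 cap; the traveler pays just $11650 − $10 = $11640.

$11640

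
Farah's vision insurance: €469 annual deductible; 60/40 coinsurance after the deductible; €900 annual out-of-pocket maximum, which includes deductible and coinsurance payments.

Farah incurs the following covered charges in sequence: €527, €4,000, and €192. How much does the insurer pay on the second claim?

#1 (€527): €469 finishes the deductible; €58 goes to coinsurance; 40% of €58 = €23.20. Member pays €492.20; OOP now €492.20. Insurer: €527 − €492.20 = €34.80.
#2 (€4,000): deductible met; 40% of €4,000 = €1,600. That would push OOP to €2,092.20, over the €900 cap, so member pays €900 − €492.20 = €407.80. Insurer: €4,000 − €407.80 = €3,592.20.

€3,592.20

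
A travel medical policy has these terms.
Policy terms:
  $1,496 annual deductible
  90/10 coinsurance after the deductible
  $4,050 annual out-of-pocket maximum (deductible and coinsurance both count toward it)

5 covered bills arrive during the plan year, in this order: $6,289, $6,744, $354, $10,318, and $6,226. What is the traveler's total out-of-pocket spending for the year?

$4,050

#1 ($6,289): $1,496 finishes the deductible; $4,793 goes to coinsurance; coinsurance $4,793 × 10% = $479.30. Cost to traveler: $1,975.30. OOP to date $1,975.30.
#2 ($6,744): 10% coinsurance on $6,744 = $674.40. Traveler pays $674.40; OOP now $2,649.70.
#3 ($354): deductible already satisfied, so traveler's share is 10% × $354 = $35.40. Traveler pays $35.40; OOP now $2,685.10.
#4 ($10,318): deductible already satisfied, so traveler's share is 10% × $10,318 = $1,031.80. Traveler owes $1,031.80 (running OOP $3,716.90).
#5 ($6,226): deductible already satisfied, so traveler's share is 10% × $6,226 = $622.60. Adding that to $3,716.90 gives $4,339.50, past the $4,050 cap; traveler pays only $4,050 − $3,716.90 = $333.10.
Total paid by the traveler: $1,975.30 + $674.40 + $35.40 + $1,031.80 + $333.10 = $4,050.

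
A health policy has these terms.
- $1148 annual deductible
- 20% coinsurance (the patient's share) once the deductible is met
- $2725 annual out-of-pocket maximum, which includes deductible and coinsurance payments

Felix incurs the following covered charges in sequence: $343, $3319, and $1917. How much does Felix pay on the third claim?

$383.40

Bill 1, $343: entire amount goes to the deductible. Patient pays $343; OOP now $343.
Bill 2, $3319: deductible takes $805, $2514 remains; 20% of $2514 = $502.80. Patient pays $1307.80; OOP now $1650.80.
Bill 3, $1917: 20% coinsurance on $1917 = $383.40. Cost to patient: $383.40. OOP to date $2034.20.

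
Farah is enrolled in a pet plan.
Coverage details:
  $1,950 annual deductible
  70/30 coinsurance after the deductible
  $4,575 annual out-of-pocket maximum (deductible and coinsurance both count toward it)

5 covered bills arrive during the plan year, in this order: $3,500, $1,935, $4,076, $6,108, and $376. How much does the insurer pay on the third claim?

Claim 1 — $3,500: deductible takes $1,950, $1,550 remains; 30% of $1,550 = $465. Owner pays $2,415; OOP now $2,415. Insurer: $3,500 − $2,415 = $1,085.
Claim 2 — $1,935: deductible already satisfied, so owner's share is 30% × $1,935 = $580.50. Owner pays $580.50; OOP now $2,995.50. Insurer: $1,935 − $580.50 = $1,354.50.
Claim 3 — $4,076: deductible already satisfied, so owner's share is 30% × $4,076 = $1,222.80. Cost to owner: $1,222.80. OOP to date $4,218.30. Insurer: $4,076 − $1,222.80 = $2,853.20.

$2,853.20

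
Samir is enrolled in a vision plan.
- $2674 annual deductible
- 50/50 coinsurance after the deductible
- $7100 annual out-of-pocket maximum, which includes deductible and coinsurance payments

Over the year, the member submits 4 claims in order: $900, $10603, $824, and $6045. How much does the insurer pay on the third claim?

$812.50

#1 ($900): fully absorbed by the deductible. Cost to member: $900. OOP to date $900. Insurer: $900 − $900 = $0.
#2 ($10603): $1774 to deductible, leaving $8829; member's 50% is $4414.50. Member owes $6188.50 (running OOP $7088.50). Insurer: $10603 − $6188.50 = $4414.50.
#3 ($824): deductible met; 50% of $824 = $412. That would push OOP to $7500.50, over the $7100 cap, so member pays $7100 − $7088.50 = $11.50. Plan pays $824 − $11.50 = $812.50.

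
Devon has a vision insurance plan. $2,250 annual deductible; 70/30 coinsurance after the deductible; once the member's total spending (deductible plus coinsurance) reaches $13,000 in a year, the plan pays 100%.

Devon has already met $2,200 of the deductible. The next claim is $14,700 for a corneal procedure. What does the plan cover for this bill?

$10,255

$2,200 of the $2,250 deductible is already met, leaving $50.
That leaves $14,700 − $50 = $14,650 for coinsurance.
Member's 30% share of $14,650 is $4,395.
Member responsibility before any cap: $50 + $4,395 = $4,445.
Cumulative spending $2,200 + $4,445 = $6,645 stays under the $13,000 maximum.
The insurer covers the remainder: $14,700 − $4,445 = $10,255.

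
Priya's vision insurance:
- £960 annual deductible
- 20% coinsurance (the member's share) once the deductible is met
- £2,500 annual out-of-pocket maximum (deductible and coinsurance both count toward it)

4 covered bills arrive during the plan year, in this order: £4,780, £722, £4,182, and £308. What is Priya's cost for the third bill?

Claim 1 — £4,780: £960 to deductible, leaving £3,820; member's 20% is £764. Member owes £1,724 (running OOP £1,724).
Claim 2 — £722: 20% coinsurance on £722 = £144.40. Cost to member: £144.40. OOP to date £1,868.40.
Claim 3 — £4,182: deductible met; 20% of £4,182 = £836.40. That would push OOP to £2,704.80, over the £2,500 cap, so member pays £2,500 − £1,868.40 = £631.60.

£631.60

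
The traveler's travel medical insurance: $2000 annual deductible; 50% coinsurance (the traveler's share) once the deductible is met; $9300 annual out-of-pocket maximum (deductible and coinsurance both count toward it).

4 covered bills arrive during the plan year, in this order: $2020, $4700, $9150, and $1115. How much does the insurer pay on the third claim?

#1 ($2020): $2000 to deductible, leaving $20; coinsurance $20 × 50% = $10. Traveler owes $2010 (running OOP $2010). Plan pays $2020 − $2010 = $10.
#2 ($4700): deductible met; 50% of $4700 = $2350. Traveler owes $2350 (running OOP $4360). Insurer: $4700 − $2350 = $2350.
#3 ($9150): deductible met; 50% of $9150 = $4575. Cost to traveler: $4575. OOP to date $8935. Plan pays $9150 − $4575 = $4575.

$4575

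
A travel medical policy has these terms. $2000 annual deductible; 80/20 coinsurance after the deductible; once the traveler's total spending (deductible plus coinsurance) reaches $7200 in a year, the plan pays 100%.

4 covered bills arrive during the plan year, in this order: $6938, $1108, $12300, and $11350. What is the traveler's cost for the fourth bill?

Claim 1 — $6938: deductible takes $2000, $4938 remains; 20% of $4938 = $987.60. Traveler owes $2987.60 (running OOP $2987.60).
Claim 2 — $1108: 20% coinsurance on $1108 = $221.60. Cost to traveler: $221.60. OOP to date $3209.20.
Claim 3 — $12300: deductible met; 20% of $12300 = $2460. Cost to traveler: $2460. OOP to date $5669.20.
Claim 4 — $11350: deductible met; 20% of $11350 = $2270. That would push OOP to $7939.20, over the $7200 cap, so traveler pays $7200 − $5669.20 = $1530.80.

$1530.80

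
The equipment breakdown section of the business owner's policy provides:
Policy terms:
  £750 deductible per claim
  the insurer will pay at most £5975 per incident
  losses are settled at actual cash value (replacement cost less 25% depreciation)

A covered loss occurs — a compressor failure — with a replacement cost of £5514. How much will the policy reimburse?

£3385.50

Actual cash value after 25% depreciation: £5514 × 75% = £4135.50.
Less the £750 deductible: £4135.50 − £750 = £3385.50.
That's under the £5975 cap, so the insurer reimburses the full £3385.50.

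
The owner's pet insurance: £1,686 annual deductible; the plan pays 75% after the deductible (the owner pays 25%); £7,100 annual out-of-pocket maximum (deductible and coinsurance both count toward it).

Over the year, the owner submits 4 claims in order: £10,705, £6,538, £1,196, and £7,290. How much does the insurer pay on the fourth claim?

£6,064.25

Claim 1 — £10,705: £1,686 to deductible, leaving £9,019; owner's 25% is £2,254.75. Owner pays £3,940.75; OOP now £3,940.75. Plan pays £10,705 − £3,940.75 = £6,764.25.
Claim 2 — £6,538: deductible met; 25% of £6,538 = £1,634.50. Owner owes £1,634.50 (running OOP £5,575.25). Plan pays £6,538 − £1,634.50 = £4,903.50.
Claim 3 — £1,196: deductible met; 25% of £1,196 = £299. Cost to owner: £299. OOP to date £5,874.25. Insurer: £1,196 − £299 = £897.
Claim 4 — £7,290: 25% coinsurance on £7,290 = £1,822.50. OOP would hit £7,696.75 > £7,100, so the cap limits the owner to £7,100 − £5,874.25 = £1,225.75. Plan pays £7,290 − £1,225.75 = £6,064.25.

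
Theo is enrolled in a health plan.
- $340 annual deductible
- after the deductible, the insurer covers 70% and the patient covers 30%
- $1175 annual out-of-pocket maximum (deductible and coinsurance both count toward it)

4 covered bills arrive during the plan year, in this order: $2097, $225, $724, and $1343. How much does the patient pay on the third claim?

Claim 1 ($2097): deductible takes $340, $1757 remains; 30% of $1757 = $527.10. Cost to patient: $867.10. OOP to date $867.10.
Claim 2 ($225): 30% coinsurance on $225 = $67.50. Cost to patient: $67.50. OOP to date $934.60.
Claim 3 ($724): deductible met; 30% of $724 = $217.20. Patient pays $217.20; OOP now $1151.80.

$217.20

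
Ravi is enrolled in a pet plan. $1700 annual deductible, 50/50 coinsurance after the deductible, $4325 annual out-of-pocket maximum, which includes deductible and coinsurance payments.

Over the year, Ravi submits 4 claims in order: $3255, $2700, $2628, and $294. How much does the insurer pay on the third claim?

$2130.50

#1 ($3255): deductible takes $1700, $1555 remains; coinsurance $1555 × 50% = $777.50. Owner pays $2477.50; OOP now $2477.50. Plan pays $3255 − $2477.50 = $777.50.
#2 ($2700): deductible already satisfied, so owner's share is 50% × $2700 = $1350. Owner owes $1350 (running OOP $3827.50). Insurer: $2700 − $1350 = $1350.
#3 ($2628): deductible already satisfied, so owner's share is 50% × $2628 = $1314. That would push OOP to $5141.50, over the $4325 cap, so owner pays $4325 − $3827.50 = $497.50. Plan pays $2628 − $497.50 = $2130.50.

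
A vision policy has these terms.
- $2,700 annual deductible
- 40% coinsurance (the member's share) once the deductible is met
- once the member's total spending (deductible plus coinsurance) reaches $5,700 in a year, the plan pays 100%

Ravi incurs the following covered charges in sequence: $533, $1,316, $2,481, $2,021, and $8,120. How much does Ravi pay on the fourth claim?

$808.40

Claim 1 — $533: fully absorbed by the deductible. Member owes $533 (running OOP $533).
Claim 2 — $1,316: all of it applies to the deductible. Member pays $1,316; OOP now $1,849.
Claim 3 — $2,481: deductible takes $851, $1,630 remains; coinsurance $1,630 × 40% = $652. Cost to member: $1,503. OOP to date $3,352.
Claim 4 — $2,021: 40% coinsurance on $2,021 = $808.40. Member owes $808.40 (running OOP $4,160.40).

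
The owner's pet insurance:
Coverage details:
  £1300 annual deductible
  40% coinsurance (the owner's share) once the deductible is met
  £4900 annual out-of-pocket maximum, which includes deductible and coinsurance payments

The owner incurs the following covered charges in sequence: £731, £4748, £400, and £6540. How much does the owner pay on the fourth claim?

Claim 1 (£731): fully absorbed by the deductible. Owner owes £731 (running OOP £731).
Claim 2 (£4748): deductible takes £569, £4179 remains; 40% of £4179 = £1671.60. Owner owes £2240.60 (running OOP £2971.60).
Claim 3 (£400): deductible met; 40% of £400 = £160. Owner owes £160 (running OOP £3131.60).
Claim 4 (£6540): 40% coinsurance on £6540 = £2616. That would push OOP to £5747.60, over the £4900 cap, so owner pays £4900 − £3131.60 = £1768.40.

£1768.40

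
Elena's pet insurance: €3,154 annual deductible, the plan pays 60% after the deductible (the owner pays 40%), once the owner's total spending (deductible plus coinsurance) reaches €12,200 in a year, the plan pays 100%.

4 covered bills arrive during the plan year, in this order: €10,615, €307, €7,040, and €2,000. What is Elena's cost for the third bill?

Claim 1 — €10,615: deductible takes €3,154, €7,461 remains; owner's 40% is €2,984.40. Owner pays €6,138.40; OOP now €6,138.40.
Claim 2 — €307: 40% coinsurance on €307 = €122.80. Cost to owner: €122.80. OOP to date €6,261.20.
Claim 3 — €7,040: deductible already satisfied, so owner's share is 40% × €7,040 = €2,816. Owner pays €2,816; OOP now €9,077.20.

€2,816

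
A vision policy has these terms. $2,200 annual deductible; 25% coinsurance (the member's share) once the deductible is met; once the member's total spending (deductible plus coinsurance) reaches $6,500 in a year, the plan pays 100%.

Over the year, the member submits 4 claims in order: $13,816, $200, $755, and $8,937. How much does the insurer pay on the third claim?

Claim 1 ($13,816): $2,200 finishes the deductible; $11,616 goes to coinsurance; 25% of $11,616 = $2,904. Member pays $5,104; OOP now $5,104. Insurer: $13,816 − $5,104 = $8,712.
Claim 2 ($200): 25% coinsurance on $200 = $50. Member pays $50; OOP now $5,154. Insurer: $200 − $50 = $150.
Claim 3 ($755): 25% coinsurance on $755 = $188.75. Cost to member: $188.75. OOP to date $5,342.75. Plan pays $755 − $188.75 = $566.25.

$566.25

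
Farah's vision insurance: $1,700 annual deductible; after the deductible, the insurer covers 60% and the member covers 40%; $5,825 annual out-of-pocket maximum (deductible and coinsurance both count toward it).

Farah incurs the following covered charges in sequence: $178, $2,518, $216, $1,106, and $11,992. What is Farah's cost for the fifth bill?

#1 ($178): all of it applies to the deductible. Cost to member: $178. OOP to date $178.
#2 ($2,518): $1,522 to deductible, leaving $996; coinsurance $996 × 40% = $398.40. Member owes $1,920.40 (running OOP $2,098.40).
#3 ($216): deductible met; 40% of $216 = $86.40. Member owes $86.40 (running OOP $2,184.80).
#4 ($1,106): 40% coinsurance on $1,106 = $442.40. Cost to member: $442.40. OOP to date $2,627.20.
#5 ($11,992): 40% coinsurance on $11,992 = $4,796.80. That would push OOP to $7,424, over the $5,825 cap, so member pays $5,825 − $2,627.20 = $3,197.80.

$3,197.80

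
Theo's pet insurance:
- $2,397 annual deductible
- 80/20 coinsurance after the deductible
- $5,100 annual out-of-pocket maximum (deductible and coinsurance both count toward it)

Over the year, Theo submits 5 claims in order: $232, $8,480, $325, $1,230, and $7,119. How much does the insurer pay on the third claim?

$260

Claim 1 ($232): entire amount goes to the deductible. Cost to owner: $232. OOP to date $232. Plan pays $232 − $232 = $0.
Claim 2 ($8,480): $2,165 to deductible, leaving $6,315; owner's 20% is $1,263. Owner owes $3,428 (running OOP $3,660). Insurer: $8,480 − $3,428 = $5,052.
Claim 3 ($325): 20% coinsurance on $325 = $65. Owner owes $65 (running OOP $3,725). Plan pays $325 − $65 = $260.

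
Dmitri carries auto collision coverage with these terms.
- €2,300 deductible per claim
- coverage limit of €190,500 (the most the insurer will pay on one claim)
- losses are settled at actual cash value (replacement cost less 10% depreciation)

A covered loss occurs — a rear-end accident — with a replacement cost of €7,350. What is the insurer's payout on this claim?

€4,315

At 10% depreciation, ACV = €7,350 − €735 = €6,615.
Subtract the deductible: €6,615 − €2,300 = €4,315.
That's under the €190,500 cap, so the insurer reimburses the full €4,315.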